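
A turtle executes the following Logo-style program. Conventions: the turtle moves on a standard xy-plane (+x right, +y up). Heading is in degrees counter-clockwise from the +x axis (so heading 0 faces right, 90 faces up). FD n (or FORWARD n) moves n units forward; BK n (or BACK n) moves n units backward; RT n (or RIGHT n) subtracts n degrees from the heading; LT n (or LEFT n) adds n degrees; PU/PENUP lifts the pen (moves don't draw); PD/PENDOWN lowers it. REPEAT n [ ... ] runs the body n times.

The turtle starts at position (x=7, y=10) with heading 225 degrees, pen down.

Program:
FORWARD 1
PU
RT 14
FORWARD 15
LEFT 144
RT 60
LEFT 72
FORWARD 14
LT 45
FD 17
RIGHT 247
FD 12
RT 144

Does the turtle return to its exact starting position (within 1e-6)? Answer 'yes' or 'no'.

Answer: no

Derivation:
Executing turtle program step by step:
Start: pos=(7,10), heading=225, pen down
FD 1: (7,10) -> (6.293,9.293) [heading=225, draw]
PU: pen up
RT 14: heading 225 -> 211
FD 15: (6.293,9.293) -> (-6.565,1.567) [heading=211, move]
LT 144: heading 211 -> 355
RT 60: heading 355 -> 295
LT 72: heading 295 -> 7
FD 14: (-6.565,1.567) -> (7.331,3.273) [heading=7, move]
LT 45: heading 7 -> 52
FD 17: (7.331,3.273) -> (17.797,16.67) [heading=52, move]
RT 247: heading 52 -> 165
FD 12: (17.797,16.67) -> (6.206,19.776) [heading=165, move]
RT 144: heading 165 -> 21
Final: pos=(6.206,19.776), heading=21, 1 segment(s) drawn

Start position: (7, 10)
Final position: (6.206, 19.776)
Distance = 9.808; >= 1e-6 -> NOT closed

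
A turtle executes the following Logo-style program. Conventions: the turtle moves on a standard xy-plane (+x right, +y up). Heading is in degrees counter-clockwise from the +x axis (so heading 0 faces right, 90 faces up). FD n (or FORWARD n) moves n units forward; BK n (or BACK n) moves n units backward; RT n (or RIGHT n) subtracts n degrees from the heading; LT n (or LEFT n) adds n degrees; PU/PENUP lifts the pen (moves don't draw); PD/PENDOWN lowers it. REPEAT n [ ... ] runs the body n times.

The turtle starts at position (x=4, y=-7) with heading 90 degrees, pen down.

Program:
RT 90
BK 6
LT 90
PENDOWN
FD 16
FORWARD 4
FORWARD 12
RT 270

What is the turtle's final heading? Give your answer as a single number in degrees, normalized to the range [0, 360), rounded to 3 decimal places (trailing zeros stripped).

Executing turtle program step by step:
Start: pos=(4,-7), heading=90, pen down
RT 90: heading 90 -> 0
BK 6: (4,-7) -> (-2,-7) [heading=0, draw]
LT 90: heading 0 -> 90
PD: pen down
FD 16: (-2,-7) -> (-2,9) [heading=90, draw]
FD 4: (-2,9) -> (-2,13) [heading=90, draw]
FD 12: (-2,13) -> (-2,25) [heading=90, draw]
RT 270: heading 90 -> 180
Final: pos=(-2,25), heading=180, 4 segment(s) drawn

Answer: 180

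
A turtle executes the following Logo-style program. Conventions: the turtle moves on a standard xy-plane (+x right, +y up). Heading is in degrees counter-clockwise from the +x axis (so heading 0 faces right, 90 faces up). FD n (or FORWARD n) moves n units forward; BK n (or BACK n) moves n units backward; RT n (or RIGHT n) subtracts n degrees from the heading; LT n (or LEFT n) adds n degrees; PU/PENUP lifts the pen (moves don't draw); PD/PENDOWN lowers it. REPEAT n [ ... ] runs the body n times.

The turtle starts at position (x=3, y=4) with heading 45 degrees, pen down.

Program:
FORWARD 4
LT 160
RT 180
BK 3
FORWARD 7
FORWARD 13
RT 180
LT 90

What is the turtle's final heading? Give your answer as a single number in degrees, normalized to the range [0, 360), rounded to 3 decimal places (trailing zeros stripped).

Answer: 295

Derivation:
Executing turtle program step by step:
Start: pos=(3,4), heading=45, pen down
FD 4: (3,4) -> (5.828,6.828) [heading=45, draw]
LT 160: heading 45 -> 205
RT 180: heading 205 -> 25
BK 3: (5.828,6.828) -> (3.11,5.561) [heading=25, draw]
FD 7: (3.11,5.561) -> (9.454,8.519) [heading=25, draw]
FD 13: (9.454,8.519) -> (21.236,14.013) [heading=25, draw]
RT 180: heading 25 -> 205
LT 90: heading 205 -> 295
Final: pos=(21.236,14.013), heading=295, 4 segment(s) drawn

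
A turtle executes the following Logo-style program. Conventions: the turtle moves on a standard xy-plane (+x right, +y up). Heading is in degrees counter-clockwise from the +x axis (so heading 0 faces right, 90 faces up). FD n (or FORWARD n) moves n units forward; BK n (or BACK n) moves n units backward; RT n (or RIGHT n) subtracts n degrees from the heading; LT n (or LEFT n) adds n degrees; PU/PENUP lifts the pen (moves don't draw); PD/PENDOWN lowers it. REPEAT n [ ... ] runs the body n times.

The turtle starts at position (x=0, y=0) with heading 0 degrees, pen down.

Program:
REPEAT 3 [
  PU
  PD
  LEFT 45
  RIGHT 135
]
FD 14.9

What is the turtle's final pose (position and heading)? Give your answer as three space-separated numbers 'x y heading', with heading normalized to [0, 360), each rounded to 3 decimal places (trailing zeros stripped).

Answer: 0 14.9 90

Derivation:
Executing turtle program step by step:
Start: pos=(0,0), heading=0, pen down
REPEAT 3 [
  -- iteration 1/3 --
  PU: pen up
  PD: pen down
  LT 45: heading 0 -> 45
  RT 135: heading 45 -> 270
  -- iteration 2/3 --
  PU: pen up
  PD: pen down
  LT 45: heading 270 -> 315
  RT 135: heading 315 -> 180
  -- iteration 3/3 --
  PU: pen up
  PD: pen down
  LT 45: heading 180 -> 225
  RT 135: heading 225 -> 90
]
FD 14.9: (0,0) -> (0,14.9) [heading=90, draw]
Final: pos=(0,14.9), heading=90, 1 segment(s) drawn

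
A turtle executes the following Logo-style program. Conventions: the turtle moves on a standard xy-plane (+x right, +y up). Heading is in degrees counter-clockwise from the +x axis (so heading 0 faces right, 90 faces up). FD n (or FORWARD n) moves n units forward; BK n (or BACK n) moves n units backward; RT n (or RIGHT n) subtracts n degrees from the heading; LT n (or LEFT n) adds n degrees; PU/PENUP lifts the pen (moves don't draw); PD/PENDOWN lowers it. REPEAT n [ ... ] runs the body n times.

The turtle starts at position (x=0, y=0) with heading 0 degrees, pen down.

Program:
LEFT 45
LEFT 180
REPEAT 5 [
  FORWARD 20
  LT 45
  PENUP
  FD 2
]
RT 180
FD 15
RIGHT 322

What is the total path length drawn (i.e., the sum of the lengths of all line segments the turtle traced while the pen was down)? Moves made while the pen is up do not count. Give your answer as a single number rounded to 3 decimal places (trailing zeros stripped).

Answer: 20

Derivation:
Executing turtle program step by step:
Start: pos=(0,0), heading=0, pen down
LT 45: heading 0 -> 45
LT 180: heading 45 -> 225
REPEAT 5 [
  -- iteration 1/5 --
  FD 20: (0,0) -> (-14.142,-14.142) [heading=225, draw]
  LT 45: heading 225 -> 270
  PU: pen up
  FD 2: (-14.142,-14.142) -> (-14.142,-16.142) [heading=270, move]
  -- iteration 2/5 --
  FD 20: (-14.142,-16.142) -> (-14.142,-36.142) [heading=270, move]
  LT 45: heading 270 -> 315
  PU: pen up
  FD 2: (-14.142,-36.142) -> (-12.728,-37.556) [heading=315, move]
  -- iteration 3/5 --
  FD 20: (-12.728,-37.556) -> (1.414,-51.698) [heading=315, move]
  LT 45: heading 315 -> 0
  PU: pen up
  FD 2: (1.414,-51.698) -> (3.414,-51.698) [heading=0, move]
  -- iteration 4/5 --
  FD 20: (3.414,-51.698) -> (23.414,-51.698) [heading=0, move]
  LT 45: heading 0 -> 45
  PU: pen up
  FD 2: (23.414,-51.698) -> (24.828,-50.284) [heading=45, move]
  -- iteration 5/5 --
  FD 20: (24.828,-50.284) -> (38.971,-36.142) [heading=45, move]
  LT 45: heading 45 -> 90
  PU: pen up
  FD 2: (38.971,-36.142) -> (38.971,-34.142) [heading=90, move]
]
RT 180: heading 90 -> 270
FD 15: (38.971,-34.142) -> (38.971,-49.142) [heading=270, move]
RT 322: heading 270 -> 308
Final: pos=(38.971,-49.142), heading=308, 1 segment(s) drawn

Segment lengths:
  seg 1: (0,0) -> (-14.142,-14.142), length = 20
Total = 20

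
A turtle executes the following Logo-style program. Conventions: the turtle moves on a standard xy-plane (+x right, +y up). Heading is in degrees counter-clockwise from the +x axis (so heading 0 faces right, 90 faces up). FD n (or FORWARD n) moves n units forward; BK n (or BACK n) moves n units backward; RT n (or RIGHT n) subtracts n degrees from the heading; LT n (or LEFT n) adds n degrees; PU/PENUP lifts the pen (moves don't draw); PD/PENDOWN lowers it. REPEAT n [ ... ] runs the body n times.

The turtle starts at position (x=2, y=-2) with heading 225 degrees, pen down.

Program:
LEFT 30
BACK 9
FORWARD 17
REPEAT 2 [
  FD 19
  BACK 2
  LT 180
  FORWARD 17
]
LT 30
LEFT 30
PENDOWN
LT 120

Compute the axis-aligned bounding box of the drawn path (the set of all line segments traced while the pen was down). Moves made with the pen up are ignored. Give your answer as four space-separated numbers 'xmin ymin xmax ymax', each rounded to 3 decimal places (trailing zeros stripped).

Answer: -4.988 -28.08 4.847 8.625

Derivation:
Executing turtle program step by step:
Start: pos=(2,-2), heading=225, pen down
LT 30: heading 225 -> 255
BK 9: (2,-2) -> (4.329,6.693) [heading=255, draw]
FD 17: (4.329,6.693) -> (-0.071,-9.727) [heading=255, draw]
REPEAT 2 [
  -- iteration 1/2 --
  FD 19: (-0.071,-9.727) -> (-4.988,-28.08) [heading=255, draw]
  BK 2: (-4.988,-28.08) -> (-4.47,-26.148) [heading=255, draw]
  LT 180: heading 255 -> 75
  FD 17: (-4.47,-26.148) -> (-0.071,-9.727) [heading=75, draw]
  -- iteration 2/2 --
  FD 19: (-0.071,-9.727) -> (4.847,8.625) [heading=75, draw]
  BK 2: (4.847,8.625) -> (4.329,6.693) [heading=75, draw]
  LT 180: heading 75 -> 255
  FD 17: (4.329,6.693) -> (-0.071,-9.727) [heading=255, draw]
]
LT 30: heading 255 -> 285
LT 30: heading 285 -> 315
PD: pen down
LT 120: heading 315 -> 75
Final: pos=(-0.071,-9.727), heading=75, 8 segment(s) drawn

Segment endpoints: x in {-4.988, -4.47, -0.071, -0.071, -0.071, 2, 4.329, 4.329, 4.847}, y in {-28.08, -26.148, -9.727, -2, 6.693, 6.693, 8.625}
xmin=-4.988, ymin=-28.08, xmax=4.847, ymax=8.625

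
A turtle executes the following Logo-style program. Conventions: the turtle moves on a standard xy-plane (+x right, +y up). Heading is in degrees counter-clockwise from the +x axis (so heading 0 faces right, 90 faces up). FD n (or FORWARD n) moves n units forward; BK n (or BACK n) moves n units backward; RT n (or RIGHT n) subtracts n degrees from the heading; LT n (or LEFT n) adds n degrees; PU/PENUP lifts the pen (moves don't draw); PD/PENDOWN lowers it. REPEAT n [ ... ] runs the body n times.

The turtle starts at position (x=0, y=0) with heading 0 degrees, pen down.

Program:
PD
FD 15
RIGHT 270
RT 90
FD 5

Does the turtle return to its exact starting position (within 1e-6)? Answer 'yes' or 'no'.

Answer: no

Derivation:
Executing turtle program step by step:
Start: pos=(0,0), heading=0, pen down
PD: pen down
FD 15: (0,0) -> (15,0) [heading=0, draw]
RT 270: heading 0 -> 90
RT 90: heading 90 -> 0
FD 5: (15,0) -> (20,0) [heading=0, draw]
Final: pos=(20,0), heading=0, 2 segment(s) drawn

Start position: (0, 0)
Final position: (20, 0)
Distance = 20; >= 1e-6 -> NOT closed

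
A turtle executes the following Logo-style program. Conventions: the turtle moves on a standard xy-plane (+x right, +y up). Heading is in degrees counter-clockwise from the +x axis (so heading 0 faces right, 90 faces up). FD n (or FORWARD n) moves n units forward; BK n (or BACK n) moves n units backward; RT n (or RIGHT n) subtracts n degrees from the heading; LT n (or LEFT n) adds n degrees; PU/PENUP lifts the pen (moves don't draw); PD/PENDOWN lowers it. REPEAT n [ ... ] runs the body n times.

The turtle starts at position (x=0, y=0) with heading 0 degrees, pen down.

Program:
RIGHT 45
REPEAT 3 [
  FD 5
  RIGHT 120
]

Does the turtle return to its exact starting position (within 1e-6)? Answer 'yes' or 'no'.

Executing turtle program step by step:
Start: pos=(0,0), heading=0, pen down
RT 45: heading 0 -> 315
REPEAT 3 [
  -- iteration 1/3 --
  FD 5: (0,0) -> (3.536,-3.536) [heading=315, draw]
  RT 120: heading 315 -> 195
  -- iteration 2/3 --
  FD 5: (3.536,-3.536) -> (-1.294,-4.83) [heading=195, draw]
  RT 120: heading 195 -> 75
  -- iteration 3/3 --
  FD 5: (-1.294,-4.83) -> (0,0) [heading=75, draw]
  RT 120: heading 75 -> 315
]
Final: pos=(0,0), heading=315, 3 segment(s) drawn

Start position: (0, 0)
Final position: (0, 0)
Distance = 0; < 1e-6 -> CLOSED

Answer: yes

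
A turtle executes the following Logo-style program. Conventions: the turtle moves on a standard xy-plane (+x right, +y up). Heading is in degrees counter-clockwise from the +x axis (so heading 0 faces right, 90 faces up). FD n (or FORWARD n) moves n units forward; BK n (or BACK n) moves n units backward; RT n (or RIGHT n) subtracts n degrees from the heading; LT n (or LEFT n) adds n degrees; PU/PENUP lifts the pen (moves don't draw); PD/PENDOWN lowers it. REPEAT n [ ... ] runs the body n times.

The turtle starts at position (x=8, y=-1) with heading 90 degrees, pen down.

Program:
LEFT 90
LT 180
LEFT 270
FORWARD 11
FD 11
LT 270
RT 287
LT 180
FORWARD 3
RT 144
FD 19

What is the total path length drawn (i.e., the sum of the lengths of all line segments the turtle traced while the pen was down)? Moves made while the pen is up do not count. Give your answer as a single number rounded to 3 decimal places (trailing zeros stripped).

Answer: 44

Derivation:
Executing turtle program step by step:
Start: pos=(8,-1), heading=90, pen down
LT 90: heading 90 -> 180
LT 180: heading 180 -> 0
LT 270: heading 0 -> 270
FD 11: (8,-1) -> (8,-12) [heading=270, draw]
FD 11: (8,-12) -> (8,-23) [heading=270, draw]
LT 270: heading 270 -> 180
RT 287: heading 180 -> 253
LT 180: heading 253 -> 73
FD 3: (8,-23) -> (8.877,-20.131) [heading=73, draw]
RT 144: heading 73 -> 289
FD 19: (8.877,-20.131) -> (15.063,-38.096) [heading=289, draw]
Final: pos=(15.063,-38.096), heading=289, 4 segment(s) drawn

Segment lengths:
  seg 1: (8,-1) -> (8,-12), length = 11
  seg 2: (8,-12) -> (8,-23), length = 11
  seg 3: (8,-23) -> (8.877,-20.131), length = 3
  seg 4: (8.877,-20.131) -> (15.063,-38.096), length = 19
Total = 44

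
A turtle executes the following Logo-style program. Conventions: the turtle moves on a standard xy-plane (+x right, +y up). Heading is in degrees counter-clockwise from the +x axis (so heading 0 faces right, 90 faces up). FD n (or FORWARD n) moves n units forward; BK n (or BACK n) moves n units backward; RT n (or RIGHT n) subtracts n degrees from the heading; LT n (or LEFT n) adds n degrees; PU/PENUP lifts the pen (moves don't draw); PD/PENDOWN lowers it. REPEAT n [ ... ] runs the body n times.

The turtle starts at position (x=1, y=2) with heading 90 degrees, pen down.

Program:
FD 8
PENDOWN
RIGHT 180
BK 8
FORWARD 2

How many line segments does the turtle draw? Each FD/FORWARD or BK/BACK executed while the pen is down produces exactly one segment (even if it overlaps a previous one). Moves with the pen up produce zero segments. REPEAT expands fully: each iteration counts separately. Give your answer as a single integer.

Executing turtle program step by step:
Start: pos=(1,2), heading=90, pen down
FD 8: (1,2) -> (1,10) [heading=90, draw]
PD: pen down
RT 180: heading 90 -> 270
BK 8: (1,10) -> (1,18) [heading=270, draw]
FD 2: (1,18) -> (1,16) [heading=270, draw]
Final: pos=(1,16), heading=270, 3 segment(s) drawn
Segments drawn: 3

Answer: 3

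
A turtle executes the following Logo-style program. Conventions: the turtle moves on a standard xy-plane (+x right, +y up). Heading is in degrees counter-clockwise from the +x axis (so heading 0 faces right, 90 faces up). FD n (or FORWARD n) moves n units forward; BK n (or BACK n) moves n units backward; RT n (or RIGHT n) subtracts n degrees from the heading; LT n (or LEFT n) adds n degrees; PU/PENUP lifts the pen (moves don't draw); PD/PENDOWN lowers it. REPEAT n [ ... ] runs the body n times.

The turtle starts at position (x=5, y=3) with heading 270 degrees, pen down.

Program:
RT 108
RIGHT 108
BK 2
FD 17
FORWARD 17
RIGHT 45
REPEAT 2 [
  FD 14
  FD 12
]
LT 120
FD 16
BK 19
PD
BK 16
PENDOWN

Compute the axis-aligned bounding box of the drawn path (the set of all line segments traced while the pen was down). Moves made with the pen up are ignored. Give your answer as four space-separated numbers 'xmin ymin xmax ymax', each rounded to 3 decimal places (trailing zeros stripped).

Answer: 3.824 1.382 87.126 49.457

Derivation:
Executing turtle program step by step:
Start: pos=(5,3), heading=270, pen down
RT 108: heading 270 -> 162
RT 108: heading 162 -> 54
BK 2: (5,3) -> (3.824,1.382) [heading=54, draw]
FD 17: (3.824,1.382) -> (13.817,15.135) [heading=54, draw]
FD 17: (13.817,15.135) -> (23.809,28.889) [heading=54, draw]
RT 45: heading 54 -> 9
REPEAT 2 [
  -- iteration 1/2 --
  FD 14: (23.809,28.889) -> (37.637,31.079) [heading=9, draw]
  FD 12: (37.637,31.079) -> (49.489,32.956) [heading=9, draw]
  -- iteration 2/2 --
  FD 14: (49.489,32.956) -> (63.317,35.146) [heading=9, draw]
  FD 12: (63.317,35.146) -> (75.169,37.023) [heading=9, draw]
]
LT 120: heading 9 -> 129
FD 16: (75.169,37.023) -> (65.1,49.457) [heading=129, draw]
BK 19: (65.1,49.457) -> (77.057,34.692) [heading=129, draw]
PD: pen down
BK 16: (77.057,34.692) -> (87.126,22.257) [heading=129, draw]
PD: pen down
Final: pos=(87.126,22.257), heading=129, 10 segment(s) drawn

Segment endpoints: x in {3.824, 5, 13.817, 23.809, 37.637, 49.489, 63.317, 65.1, 75.169, 77.057, 87.126}, y in {1.382, 3, 15.135, 22.257, 28.889, 31.079, 32.956, 34.692, 35.146, 37.023, 49.457}
xmin=3.824, ymin=1.382, xmax=87.126, ymax=49.457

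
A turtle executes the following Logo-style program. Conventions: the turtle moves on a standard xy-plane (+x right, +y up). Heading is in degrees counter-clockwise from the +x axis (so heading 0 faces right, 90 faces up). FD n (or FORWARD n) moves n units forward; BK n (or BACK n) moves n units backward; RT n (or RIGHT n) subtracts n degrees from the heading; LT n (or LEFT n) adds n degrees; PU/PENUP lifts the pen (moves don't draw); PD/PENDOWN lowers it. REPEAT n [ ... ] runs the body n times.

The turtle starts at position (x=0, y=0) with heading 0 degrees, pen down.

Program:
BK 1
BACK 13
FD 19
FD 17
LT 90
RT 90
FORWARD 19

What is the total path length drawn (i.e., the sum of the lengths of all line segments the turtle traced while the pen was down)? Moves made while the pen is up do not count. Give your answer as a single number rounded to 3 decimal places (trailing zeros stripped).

Answer: 69

Derivation:
Executing turtle program step by step:
Start: pos=(0,0), heading=0, pen down
BK 1: (0,0) -> (-1,0) [heading=0, draw]
BK 13: (-1,0) -> (-14,0) [heading=0, draw]
FD 19: (-14,0) -> (5,0) [heading=0, draw]
FD 17: (5,0) -> (22,0) [heading=0, draw]
LT 90: heading 0 -> 90
RT 90: heading 90 -> 0
FD 19: (22,0) -> (41,0) [heading=0, draw]
Final: pos=(41,0), heading=0, 5 segment(s) drawn

Segment lengths:
  seg 1: (0,0) -> (-1,0), length = 1
  seg 2: (-1,0) -> (-14,0), length = 13
  seg 3: (-14,0) -> (5,0), length = 19
  seg 4: (5,0) -> (22,0), length = 17
  seg 5: (22,0) -> (41,0), length = 19
Total = 69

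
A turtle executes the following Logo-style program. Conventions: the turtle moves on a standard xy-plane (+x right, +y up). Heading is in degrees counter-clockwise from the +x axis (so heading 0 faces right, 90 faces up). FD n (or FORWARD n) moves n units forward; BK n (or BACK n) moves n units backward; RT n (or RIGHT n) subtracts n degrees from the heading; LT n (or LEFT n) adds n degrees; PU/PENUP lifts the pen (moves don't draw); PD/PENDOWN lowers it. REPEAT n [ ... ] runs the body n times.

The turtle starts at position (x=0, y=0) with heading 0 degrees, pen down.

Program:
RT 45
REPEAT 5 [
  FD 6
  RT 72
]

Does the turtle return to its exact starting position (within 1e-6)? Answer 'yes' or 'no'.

Executing turtle program step by step:
Start: pos=(0,0), heading=0, pen down
RT 45: heading 0 -> 315
REPEAT 5 [
  -- iteration 1/5 --
  FD 6: (0,0) -> (4.243,-4.243) [heading=315, draw]
  RT 72: heading 315 -> 243
  -- iteration 2/5 --
  FD 6: (4.243,-4.243) -> (1.519,-9.589) [heading=243, draw]
  RT 72: heading 243 -> 171
  -- iteration 3/5 --
  FD 6: (1.519,-9.589) -> (-4.407,-8.65) [heading=171, draw]
  RT 72: heading 171 -> 99
  -- iteration 4/5 --
  FD 6: (-4.407,-8.65) -> (-5.346,-2.724) [heading=99, draw]
  RT 72: heading 99 -> 27
  -- iteration 5/5 --
  FD 6: (-5.346,-2.724) -> (0,0) [heading=27, draw]
  RT 72: heading 27 -> 315
]
Final: pos=(0,0), heading=315, 5 segment(s) drawn

Start position: (0, 0)
Final position: (0, 0)
Distance = 0; < 1e-6 -> CLOSED

Answer: yes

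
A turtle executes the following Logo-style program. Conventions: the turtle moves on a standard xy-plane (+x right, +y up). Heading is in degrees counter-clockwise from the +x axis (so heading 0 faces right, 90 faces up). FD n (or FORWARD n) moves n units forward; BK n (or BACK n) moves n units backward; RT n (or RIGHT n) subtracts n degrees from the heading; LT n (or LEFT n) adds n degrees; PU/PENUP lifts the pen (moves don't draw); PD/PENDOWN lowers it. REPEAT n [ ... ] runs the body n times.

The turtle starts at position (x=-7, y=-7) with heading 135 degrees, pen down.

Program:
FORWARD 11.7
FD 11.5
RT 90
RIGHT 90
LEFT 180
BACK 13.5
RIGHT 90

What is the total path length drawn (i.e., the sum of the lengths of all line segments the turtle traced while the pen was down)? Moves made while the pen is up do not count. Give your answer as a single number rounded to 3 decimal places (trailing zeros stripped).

Executing turtle program step by step:
Start: pos=(-7,-7), heading=135, pen down
FD 11.7: (-7,-7) -> (-15.273,1.273) [heading=135, draw]
FD 11.5: (-15.273,1.273) -> (-23.405,9.405) [heading=135, draw]
RT 90: heading 135 -> 45
RT 90: heading 45 -> 315
LT 180: heading 315 -> 135
BK 13.5: (-23.405,9.405) -> (-13.859,-0.141) [heading=135, draw]
RT 90: heading 135 -> 45
Final: pos=(-13.859,-0.141), heading=45, 3 segment(s) drawn

Segment lengths:
  seg 1: (-7,-7) -> (-15.273,1.273), length = 11.7
  seg 2: (-15.273,1.273) -> (-23.405,9.405), length = 11.5
  seg 3: (-23.405,9.405) -> (-13.859,-0.141), length = 13.5
Total = 36.7

Answer: 36.7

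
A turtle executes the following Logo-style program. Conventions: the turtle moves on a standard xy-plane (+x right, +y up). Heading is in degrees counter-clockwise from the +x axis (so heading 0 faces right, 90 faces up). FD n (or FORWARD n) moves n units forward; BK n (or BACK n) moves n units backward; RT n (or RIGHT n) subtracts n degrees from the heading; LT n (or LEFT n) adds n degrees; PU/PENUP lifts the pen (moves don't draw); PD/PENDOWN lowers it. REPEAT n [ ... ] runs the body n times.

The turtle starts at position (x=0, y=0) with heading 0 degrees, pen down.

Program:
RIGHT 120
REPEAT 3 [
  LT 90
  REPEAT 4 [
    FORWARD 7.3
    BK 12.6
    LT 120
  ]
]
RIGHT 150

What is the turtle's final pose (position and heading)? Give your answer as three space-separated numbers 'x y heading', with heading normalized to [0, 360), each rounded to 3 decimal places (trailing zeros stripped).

Executing turtle program step by step:
Start: pos=(0,0), heading=0, pen down
RT 120: heading 0 -> 240
REPEAT 3 [
  -- iteration 1/3 --
  LT 90: heading 240 -> 330
  REPEAT 4 [
    -- iteration 1/4 --
    FD 7.3: (0,0) -> (6.322,-3.65) [heading=330, draw]
    BK 12.6: (6.322,-3.65) -> (-4.59,2.65) [heading=330, draw]
    LT 120: heading 330 -> 90
    -- iteration 2/4 --
    FD 7.3: (-4.59,2.65) -> (-4.59,9.95) [heading=90, draw]
    BK 12.6: (-4.59,9.95) -> (-4.59,-2.65) [heading=90, draw]
    LT 120: heading 90 -> 210
    -- iteration 3/4 --
    FD 7.3: (-4.59,-2.65) -> (-10.912,-6.3) [heading=210, draw]
    BK 12.6: (-10.912,-6.3) -> (0,0) [heading=210, draw]
    LT 120: heading 210 -> 330
    -- iteration 4/4 --
    FD 7.3: (0,0) -> (6.322,-3.65) [heading=330, draw]
    BK 12.6: (6.322,-3.65) -> (-4.59,2.65) [heading=330, draw]
    LT 120: heading 330 -> 90
  ]
  -- iteration 2/3 --
  LT 90: heading 90 -> 180
  REPEAT 4 [
    -- iteration 1/4 --
    FD 7.3: (-4.59,2.65) -> (-11.89,2.65) [heading=180, draw]
    BK 12.6: (-11.89,2.65) -> (0.71,2.65) [heading=180, draw]
    LT 120: heading 180 -> 300
    -- iteration 2/4 --
    FD 7.3: (0.71,2.65) -> (4.36,-3.672) [heading=300, draw]
    BK 12.6: (4.36,-3.672) -> (-1.94,7.24) [heading=300, draw]
    LT 120: heading 300 -> 60
    -- iteration 3/4 --
    FD 7.3: (-1.94,7.24) -> (1.71,13.562) [heading=60, draw]
    BK 12.6: (1.71,13.562) -> (-4.59,2.65) [heading=60, draw]
    LT 120: heading 60 -> 180
    -- iteration 4/4 --
    FD 7.3: (-4.59,2.65) -> (-11.89,2.65) [heading=180, draw]
    BK 12.6: (-11.89,2.65) -> (0.71,2.65) [heading=180, draw]
    LT 120: heading 180 -> 300
  ]
  -- iteration 3/3 --
  LT 90: heading 300 -> 30
  REPEAT 4 [
    -- iteration 1/4 --
    FD 7.3: (0.71,2.65) -> (7.032,6.3) [heading=30, draw]
    BK 12.6: (7.032,6.3) -> (-3.88,0) [heading=30, draw]
    LT 120: heading 30 -> 150
    -- iteration 2/4 --
    FD 7.3: (-3.88,0) -> (-10.202,3.65) [heading=150, draw]
    BK 12.6: (-10.202,3.65) -> (0.71,-2.65) [heading=150, draw]
    LT 120: heading 150 -> 270
    -- iteration 3/4 --
    FD 7.3: (0.71,-2.65) -> (0.71,-9.95) [heading=270, draw]
    BK 12.6: (0.71,-9.95) -> (0.71,2.65) [heading=270, draw]
    LT 120: heading 270 -> 30
    -- iteration 4/4 --
    FD 7.3: (0.71,2.65) -> (7.032,6.3) [heading=30, draw]
    BK 12.6: (7.032,6.3) -> (-3.88,0) [heading=30, draw]
    LT 120: heading 30 -> 150
  ]
]
RT 150: heading 150 -> 0
Final: pos=(-3.88,0), heading=0, 24 segment(s) drawn

Answer: -3.88 0 0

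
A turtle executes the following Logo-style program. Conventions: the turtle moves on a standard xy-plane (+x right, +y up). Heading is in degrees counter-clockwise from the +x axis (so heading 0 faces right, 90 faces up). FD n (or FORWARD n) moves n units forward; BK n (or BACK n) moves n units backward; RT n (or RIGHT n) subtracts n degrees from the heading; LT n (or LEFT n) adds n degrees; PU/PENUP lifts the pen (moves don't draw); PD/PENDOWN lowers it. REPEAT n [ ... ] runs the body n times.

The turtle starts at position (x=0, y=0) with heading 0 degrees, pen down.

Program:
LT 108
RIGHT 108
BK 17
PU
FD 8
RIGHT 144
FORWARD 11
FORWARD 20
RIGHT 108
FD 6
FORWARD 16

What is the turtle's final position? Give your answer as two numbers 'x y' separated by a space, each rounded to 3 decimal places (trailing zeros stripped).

Answer: -40.878 2.702

Derivation:
Executing turtle program step by step:
Start: pos=(0,0), heading=0, pen down
LT 108: heading 0 -> 108
RT 108: heading 108 -> 0
BK 17: (0,0) -> (-17,0) [heading=0, draw]
PU: pen up
FD 8: (-17,0) -> (-9,0) [heading=0, move]
RT 144: heading 0 -> 216
FD 11: (-9,0) -> (-17.899,-6.466) [heading=216, move]
FD 20: (-17.899,-6.466) -> (-34.08,-18.221) [heading=216, move]
RT 108: heading 216 -> 108
FD 6: (-34.08,-18.221) -> (-35.934,-12.515) [heading=108, move]
FD 16: (-35.934,-12.515) -> (-40.878,2.702) [heading=108, move]
Final: pos=(-40.878,2.702), heading=108, 1 segment(s) drawn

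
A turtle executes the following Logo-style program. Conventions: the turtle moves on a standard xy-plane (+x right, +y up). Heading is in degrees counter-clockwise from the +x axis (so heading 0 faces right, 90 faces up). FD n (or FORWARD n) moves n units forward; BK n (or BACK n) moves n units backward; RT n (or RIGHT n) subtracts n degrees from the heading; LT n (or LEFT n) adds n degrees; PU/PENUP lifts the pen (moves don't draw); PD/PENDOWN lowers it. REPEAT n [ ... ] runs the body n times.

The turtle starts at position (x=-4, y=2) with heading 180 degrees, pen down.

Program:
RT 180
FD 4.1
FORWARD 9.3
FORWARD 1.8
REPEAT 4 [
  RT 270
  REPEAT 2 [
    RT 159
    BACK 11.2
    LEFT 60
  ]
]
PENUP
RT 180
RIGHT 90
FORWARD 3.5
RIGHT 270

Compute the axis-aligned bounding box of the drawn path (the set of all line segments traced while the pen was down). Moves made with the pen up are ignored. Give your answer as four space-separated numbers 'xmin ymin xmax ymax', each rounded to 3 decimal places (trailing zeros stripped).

Answer: -4 -6.586 29.326 15.371

Derivation:
Executing turtle program step by step:
Start: pos=(-4,2), heading=180, pen down
RT 180: heading 180 -> 0
FD 4.1: (-4,2) -> (0.1,2) [heading=0, draw]
FD 9.3: (0.1,2) -> (9.4,2) [heading=0, draw]
FD 1.8: (9.4,2) -> (11.2,2) [heading=0, draw]
REPEAT 4 [
  -- iteration 1/4 --
  RT 270: heading 0 -> 90
  REPEAT 2 [
    -- iteration 1/2 --
    RT 159: heading 90 -> 291
    BK 11.2: (11.2,2) -> (7.186,12.456) [heading=291, draw]
    LT 60: heading 291 -> 351
    -- iteration 2/2 --
    RT 159: heading 351 -> 192
    BK 11.2: (7.186,12.456) -> (18.142,14.785) [heading=192, draw]
    LT 60: heading 192 -> 252
  ]
  -- iteration 2/4 --
  RT 270: heading 252 -> 342
  REPEAT 2 [
    -- iteration 1/2 --
    RT 159: heading 342 -> 183
    BK 11.2: (18.142,14.785) -> (29.326,15.371) [heading=183, draw]
    LT 60: heading 183 -> 243
    -- iteration 2/2 --
    RT 159: heading 243 -> 84
    BK 11.2: (29.326,15.371) -> (28.155,4.232) [heading=84, draw]
    LT 60: heading 84 -> 144
  ]
  -- iteration 3/4 --
  RT 270: heading 144 -> 234
  REPEAT 2 [
    -- iteration 1/2 --
    RT 159: heading 234 -> 75
    BK 11.2: (28.155,4.232) -> (25.257,-6.586) [heading=75, draw]
    LT 60: heading 75 -> 135
    -- iteration 2/2 --
    RT 159: heading 135 -> 336
    BK 11.2: (25.257,-6.586) -> (15.025,-2.031) [heading=336, draw]
    LT 60: heading 336 -> 36
  ]
  -- iteration 4/4 --
  RT 270: heading 36 -> 126
  REPEAT 2 [
    -- iteration 1/2 --
    RT 159: heading 126 -> 327
    BK 11.2: (15.025,-2.031) -> (5.632,4.069) [heading=327, draw]
    LT 60: heading 327 -> 27
    -- iteration 2/2 --
    RT 159: heading 27 -> 228
    BK 11.2: (5.632,4.069) -> (13.126,12.392) [heading=228, draw]
    LT 60: heading 228 -> 288
  ]
]
PU: pen up
RT 180: heading 288 -> 108
RT 90: heading 108 -> 18
FD 3.5: (13.126,12.392) -> (16.455,13.474) [heading=18, move]
RT 270: heading 18 -> 108
Final: pos=(16.455,13.474), heading=108, 11 segment(s) drawn

Segment endpoints: x in {-4, 0.1, 5.632, 7.186, 9.4, 11.2, 13.126, 15.025, 18.142, 25.257, 28.155, 29.326}, y in {-6.586, -2.031, 2, 4.069, 4.232, 12.392, 12.456, 14.785, 15.371}
xmin=-4, ymin=-6.586, xmax=29.326, ymax=15.371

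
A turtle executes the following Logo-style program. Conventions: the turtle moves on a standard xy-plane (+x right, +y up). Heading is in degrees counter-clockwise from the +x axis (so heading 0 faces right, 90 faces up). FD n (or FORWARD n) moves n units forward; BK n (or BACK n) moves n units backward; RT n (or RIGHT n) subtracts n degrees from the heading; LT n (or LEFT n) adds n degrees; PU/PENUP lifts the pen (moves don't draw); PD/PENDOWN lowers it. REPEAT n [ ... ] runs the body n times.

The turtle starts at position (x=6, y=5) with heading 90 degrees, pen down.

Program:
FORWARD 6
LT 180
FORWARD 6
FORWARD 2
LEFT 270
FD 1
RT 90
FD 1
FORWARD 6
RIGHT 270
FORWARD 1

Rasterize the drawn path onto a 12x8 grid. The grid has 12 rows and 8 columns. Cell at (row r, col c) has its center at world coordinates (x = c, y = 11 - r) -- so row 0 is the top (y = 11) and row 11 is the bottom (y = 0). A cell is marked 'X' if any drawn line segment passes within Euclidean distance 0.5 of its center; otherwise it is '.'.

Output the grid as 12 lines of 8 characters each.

Answer: ......X.
....XXX.
.....XX.
.....XX.
.....XX.
.....XX.
.....XX.
.....XX.
.....XX.
........
........
........

Derivation:
Segment 0: (6,5) -> (6,11)
Segment 1: (6,11) -> (6,5)
Segment 2: (6,5) -> (6,3)
Segment 3: (6,3) -> (5,3)
Segment 4: (5,3) -> (5,4)
Segment 5: (5,4) -> (5,10)
Segment 6: (5,10) -> (4,10)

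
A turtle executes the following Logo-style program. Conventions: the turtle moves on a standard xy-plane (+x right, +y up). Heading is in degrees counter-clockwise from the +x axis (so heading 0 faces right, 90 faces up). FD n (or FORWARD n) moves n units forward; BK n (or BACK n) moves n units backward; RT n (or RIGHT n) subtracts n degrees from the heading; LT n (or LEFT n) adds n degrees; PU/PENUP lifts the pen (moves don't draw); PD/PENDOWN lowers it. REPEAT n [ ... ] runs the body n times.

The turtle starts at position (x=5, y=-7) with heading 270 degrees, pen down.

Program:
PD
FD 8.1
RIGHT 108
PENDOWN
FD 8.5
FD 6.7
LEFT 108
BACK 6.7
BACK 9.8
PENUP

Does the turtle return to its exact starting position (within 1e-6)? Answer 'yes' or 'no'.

Executing turtle program step by step:
Start: pos=(5,-7), heading=270, pen down
PD: pen down
FD 8.1: (5,-7) -> (5,-15.1) [heading=270, draw]
RT 108: heading 270 -> 162
PD: pen down
FD 8.5: (5,-15.1) -> (-3.084,-12.473) [heading=162, draw]
FD 6.7: (-3.084,-12.473) -> (-9.456,-10.403) [heading=162, draw]
LT 108: heading 162 -> 270
BK 6.7: (-9.456,-10.403) -> (-9.456,-3.703) [heading=270, draw]
BK 9.8: (-9.456,-3.703) -> (-9.456,6.097) [heading=270, draw]
PU: pen up
Final: pos=(-9.456,6.097), heading=270, 5 segment(s) drawn

Start position: (5, -7)
Final position: (-9.456, 6.097)
Distance = 19.507; >= 1e-6 -> NOT closed

Answer: no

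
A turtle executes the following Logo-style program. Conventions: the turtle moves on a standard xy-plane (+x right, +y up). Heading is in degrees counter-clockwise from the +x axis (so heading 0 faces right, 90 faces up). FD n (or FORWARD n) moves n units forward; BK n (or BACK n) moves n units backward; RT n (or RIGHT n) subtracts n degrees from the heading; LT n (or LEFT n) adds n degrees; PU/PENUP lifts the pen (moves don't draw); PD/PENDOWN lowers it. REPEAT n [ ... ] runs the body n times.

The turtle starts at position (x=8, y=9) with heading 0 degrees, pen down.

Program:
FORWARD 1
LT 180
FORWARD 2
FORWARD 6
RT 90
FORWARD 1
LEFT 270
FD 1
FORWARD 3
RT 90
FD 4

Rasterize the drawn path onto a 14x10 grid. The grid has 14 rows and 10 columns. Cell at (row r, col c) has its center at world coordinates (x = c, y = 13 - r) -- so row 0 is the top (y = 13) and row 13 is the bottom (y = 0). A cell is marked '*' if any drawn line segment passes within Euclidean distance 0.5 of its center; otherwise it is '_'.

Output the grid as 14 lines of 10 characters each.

Segment 0: (8,9) -> (9,9)
Segment 1: (9,9) -> (7,9)
Segment 2: (7,9) -> (1,9)
Segment 3: (1,9) -> (1,10)
Segment 4: (1,10) -> (2,10)
Segment 5: (2,10) -> (5,10)
Segment 6: (5,10) -> (5,6)

Answer: __________
__________
__________
_*****____
_*********
_____*____
_____*____
_____*____
__________
__________
__________
__________
__________
__________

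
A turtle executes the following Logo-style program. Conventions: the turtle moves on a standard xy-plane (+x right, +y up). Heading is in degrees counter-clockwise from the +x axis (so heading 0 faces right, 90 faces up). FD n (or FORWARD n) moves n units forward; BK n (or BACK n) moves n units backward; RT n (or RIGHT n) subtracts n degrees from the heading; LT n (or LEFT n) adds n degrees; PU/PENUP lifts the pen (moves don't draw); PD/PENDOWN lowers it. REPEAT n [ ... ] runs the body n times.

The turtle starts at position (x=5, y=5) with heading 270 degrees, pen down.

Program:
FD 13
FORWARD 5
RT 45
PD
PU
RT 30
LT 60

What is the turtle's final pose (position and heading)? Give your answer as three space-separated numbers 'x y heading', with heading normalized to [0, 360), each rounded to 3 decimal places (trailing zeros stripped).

Answer: 5 -13 255

Derivation:
Executing turtle program step by step:
Start: pos=(5,5), heading=270, pen down
FD 13: (5,5) -> (5,-8) [heading=270, draw]
FD 5: (5,-8) -> (5,-13) [heading=270, draw]
RT 45: heading 270 -> 225
PD: pen down
PU: pen up
RT 30: heading 225 -> 195
LT 60: heading 195 -> 255
Final: pos=(5,-13), heading=255, 2 segment(s) drawn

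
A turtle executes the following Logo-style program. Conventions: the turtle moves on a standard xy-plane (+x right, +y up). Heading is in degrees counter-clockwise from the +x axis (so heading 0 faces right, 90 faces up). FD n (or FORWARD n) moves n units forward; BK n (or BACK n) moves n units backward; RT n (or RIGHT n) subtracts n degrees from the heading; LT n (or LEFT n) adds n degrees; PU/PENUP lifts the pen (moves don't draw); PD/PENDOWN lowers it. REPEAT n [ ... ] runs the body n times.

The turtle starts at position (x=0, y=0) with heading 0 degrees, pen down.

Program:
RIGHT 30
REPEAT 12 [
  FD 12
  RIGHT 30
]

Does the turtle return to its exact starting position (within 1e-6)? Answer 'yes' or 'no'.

Answer: yes

Derivation:
Executing turtle program step by step:
Start: pos=(0,0), heading=0, pen down
RT 30: heading 0 -> 330
REPEAT 12 [
  -- iteration 1/12 --
  FD 12: (0,0) -> (10.392,-6) [heading=330, draw]
  RT 30: heading 330 -> 300
  -- iteration 2/12 --
  FD 12: (10.392,-6) -> (16.392,-16.392) [heading=300, draw]
  RT 30: heading 300 -> 270
  -- iteration 3/12 --
  FD 12: (16.392,-16.392) -> (16.392,-28.392) [heading=270, draw]
  RT 30: heading 270 -> 240
  -- iteration 4/12 --
  FD 12: (16.392,-28.392) -> (10.392,-38.785) [heading=240, draw]
  RT 30: heading 240 -> 210
  -- iteration 5/12 --
  FD 12: (10.392,-38.785) -> (0,-44.785) [heading=210, draw]
  RT 30: heading 210 -> 180
  -- iteration 6/12 --
  FD 12: (0,-44.785) -> (-12,-44.785) [heading=180, draw]
  RT 30: heading 180 -> 150
  -- iteration 7/12 --
  FD 12: (-12,-44.785) -> (-22.392,-38.785) [heading=150, draw]
  RT 30: heading 150 -> 120
  -- iteration 8/12 --
  FD 12: (-22.392,-38.785) -> (-28.392,-28.392) [heading=120, draw]
  RT 30: heading 120 -> 90
  -- iteration 9/12 --
  FD 12: (-28.392,-28.392) -> (-28.392,-16.392) [heading=90, draw]
  RT 30: heading 90 -> 60
  -- iteration 10/12 --
  FD 12: (-28.392,-16.392) -> (-22.392,-6) [heading=60, draw]
  RT 30: heading 60 -> 30
  -- iteration 11/12 --
  FD 12: (-22.392,-6) -> (-12,0) [heading=30, draw]
  RT 30: heading 30 -> 0
  -- iteration 12/12 --
  FD 12: (-12,0) -> (0,0) [heading=0, draw]
  RT 30: heading 0 -> 330
]
Final: pos=(0,0), heading=330, 12 segment(s) drawn

Start position: (0, 0)
Final position: (0, 0)
Distance = 0; < 1e-6 -> CLOSED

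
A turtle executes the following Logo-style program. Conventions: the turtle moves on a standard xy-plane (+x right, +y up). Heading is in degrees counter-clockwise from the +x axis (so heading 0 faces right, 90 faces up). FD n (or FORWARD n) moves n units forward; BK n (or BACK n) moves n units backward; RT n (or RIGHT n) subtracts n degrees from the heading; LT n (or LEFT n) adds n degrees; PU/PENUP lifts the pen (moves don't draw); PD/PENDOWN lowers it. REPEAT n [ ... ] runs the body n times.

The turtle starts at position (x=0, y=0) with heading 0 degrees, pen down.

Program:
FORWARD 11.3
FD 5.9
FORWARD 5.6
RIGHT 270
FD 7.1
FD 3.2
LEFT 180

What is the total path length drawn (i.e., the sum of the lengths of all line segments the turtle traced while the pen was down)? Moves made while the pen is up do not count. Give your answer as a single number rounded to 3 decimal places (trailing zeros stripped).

Executing turtle program step by step:
Start: pos=(0,0), heading=0, pen down
FD 11.3: (0,0) -> (11.3,0) [heading=0, draw]
FD 5.9: (11.3,0) -> (17.2,0) [heading=0, draw]
FD 5.6: (17.2,0) -> (22.8,0) [heading=0, draw]
RT 270: heading 0 -> 90
FD 7.1: (22.8,0) -> (22.8,7.1) [heading=90, draw]
FD 3.2: (22.8,7.1) -> (22.8,10.3) [heading=90, draw]
LT 180: heading 90 -> 270
Final: pos=(22.8,10.3), heading=270, 5 segment(s) drawn

Segment lengths:
  seg 1: (0,0) -> (11.3,0), length = 11.3
  seg 2: (11.3,0) -> (17.2,0), length = 5.9
  seg 3: (17.2,0) -> (22.8,0), length = 5.6
  seg 4: (22.8,0) -> (22.8,7.1), length = 7.1
  seg 5: (22.8,7.1) -> (22.8,10.3), length = 3.2
Total = 33.1

Answer: 33.1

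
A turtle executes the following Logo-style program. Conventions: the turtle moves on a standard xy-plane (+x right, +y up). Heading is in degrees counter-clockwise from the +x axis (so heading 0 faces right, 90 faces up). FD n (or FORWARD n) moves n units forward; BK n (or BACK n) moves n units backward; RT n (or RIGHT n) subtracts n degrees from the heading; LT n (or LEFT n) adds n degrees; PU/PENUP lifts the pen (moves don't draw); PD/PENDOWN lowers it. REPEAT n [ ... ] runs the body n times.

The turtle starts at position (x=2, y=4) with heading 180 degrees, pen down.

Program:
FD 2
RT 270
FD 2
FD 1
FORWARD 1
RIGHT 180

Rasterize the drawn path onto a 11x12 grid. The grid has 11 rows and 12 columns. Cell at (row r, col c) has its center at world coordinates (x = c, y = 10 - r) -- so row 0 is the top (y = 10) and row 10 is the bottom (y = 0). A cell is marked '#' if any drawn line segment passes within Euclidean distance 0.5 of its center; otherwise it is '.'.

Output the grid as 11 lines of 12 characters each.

Segment 0: (2,4) -> (0,4)
Segment 1: (0,4) -> (0,2)
Segment 2: (0,2) -> (0,1)
Segment 3: (0,1) -> (0,0)

Answer: ............
............
............
............
............
............
###.........
#...........
#...........
#...........
#...........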